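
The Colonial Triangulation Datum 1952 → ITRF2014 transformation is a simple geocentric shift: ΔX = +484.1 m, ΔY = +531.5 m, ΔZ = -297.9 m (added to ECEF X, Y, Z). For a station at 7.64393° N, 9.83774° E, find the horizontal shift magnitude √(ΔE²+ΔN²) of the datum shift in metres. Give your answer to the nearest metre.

The local east axis at (φ, λ) is (−sin λ, cos λ, 0), so ΔE = −sin(9.83774°)·484.1 + cos(9.83774°)·531.5 = 440.97 m.
The local north axis is (−sin φ cos λ, −sin φ sin λ, cos φ), giving ΔN = -63.446 − 12.079 − 295.253 = -370.78 m.
Horizontal magnitude = √(ΔE² + ΔN²) = √(440.97² + (-370.78)²) = 576.14 m.

576 m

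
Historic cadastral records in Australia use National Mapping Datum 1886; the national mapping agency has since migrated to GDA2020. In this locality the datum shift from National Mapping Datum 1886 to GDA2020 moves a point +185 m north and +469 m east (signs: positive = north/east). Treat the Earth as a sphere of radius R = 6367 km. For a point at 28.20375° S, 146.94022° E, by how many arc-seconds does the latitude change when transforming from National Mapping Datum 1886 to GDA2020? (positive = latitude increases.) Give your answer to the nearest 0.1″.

On a sphere of radius R, 1 rad of latitude = R, so Δφ = ΔN / R = 185.0 / 6367000 = 2.9056e-05 rad = 5.993″.

Δφ = 6.0″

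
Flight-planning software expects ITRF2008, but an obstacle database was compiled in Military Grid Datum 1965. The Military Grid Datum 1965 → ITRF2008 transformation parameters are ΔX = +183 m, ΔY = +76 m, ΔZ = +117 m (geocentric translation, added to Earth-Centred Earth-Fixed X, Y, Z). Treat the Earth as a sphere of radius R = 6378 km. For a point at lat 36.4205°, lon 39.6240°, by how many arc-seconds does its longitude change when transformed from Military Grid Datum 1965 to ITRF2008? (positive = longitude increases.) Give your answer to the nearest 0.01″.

Δλ = -2.34″

sin φ = 0.593707, cos φ = 0.804681, sin λ = 0.637747, cos λ = 0.770246.
East component: ΔE = −sin λ·ΔX + cos λ·ΔY = −(0.637747)(183) + (0.770246)(76) = -58.17 m.
1° of latitude spans πR/180 = 111317 m; at latitude φ, 1° of longitude spans that × cos φ = 89574.8 m, so Δλ = -58.17 / 89574.8 × 3600 = -2.338″.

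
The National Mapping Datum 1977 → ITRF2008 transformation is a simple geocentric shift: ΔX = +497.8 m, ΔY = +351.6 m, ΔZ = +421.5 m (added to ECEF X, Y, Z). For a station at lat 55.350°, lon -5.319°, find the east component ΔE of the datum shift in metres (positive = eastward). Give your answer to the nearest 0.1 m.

At φ = 55.350°, λ = -5.319°: sin φ = 0.822641, cos φ = 0.568562, sin λ = -0.092701, cos λ = 0.995694.
ΔE = −sin λ·ΔX + cos λ·ΔY = −(-0.092701)·(497.8) + (0.995694)·(351.6) = 396.23 m.

ΔE = 396.2 m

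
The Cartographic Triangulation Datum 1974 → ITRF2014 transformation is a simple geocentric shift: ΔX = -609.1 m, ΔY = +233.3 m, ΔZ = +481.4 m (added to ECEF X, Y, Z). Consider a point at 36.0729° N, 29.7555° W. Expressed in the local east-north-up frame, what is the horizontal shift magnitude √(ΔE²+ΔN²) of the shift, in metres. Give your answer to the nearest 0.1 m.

At φ = 36.0729°, λ = -29.7555°: sin φ = 0.588814, cos φ = 0.808268, sin λ = -0.496300, cos λ = 0.868151.
ΔE = −sin λ·ΔX + cos λ·ΔY = −(-0.496300)·(-609.1) + (0.868151)·(233.3) = -99.76 m.
ΔN = −sin φ cos λ·ΔX − sin φ sin λ·ΔY + cos φ·ΔZ = −(0.588814)(0.868151)(-609.1) − (0.588814)(-0.496300)(233.3) + (0.808268)(481.4) = 768.64 m.
Horizontal magnitude = √(ΔE² + ΔN²) = √((-99.76)² + 768.64²) = 775.08 m.

775.1 m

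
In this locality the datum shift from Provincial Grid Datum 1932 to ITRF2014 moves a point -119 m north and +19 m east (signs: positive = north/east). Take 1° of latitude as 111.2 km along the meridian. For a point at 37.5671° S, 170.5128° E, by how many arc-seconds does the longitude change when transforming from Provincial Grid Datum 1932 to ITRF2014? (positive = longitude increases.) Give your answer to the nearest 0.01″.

At latitude -37.5671°, cos φ = 0.792640.
1° of longitude at this latitude = 111.2 × cos φ = 88.14 km, so Δλ = 19.0 / 88141.6 = 0.0002156° = 0.776″.

Δλ = 0.78″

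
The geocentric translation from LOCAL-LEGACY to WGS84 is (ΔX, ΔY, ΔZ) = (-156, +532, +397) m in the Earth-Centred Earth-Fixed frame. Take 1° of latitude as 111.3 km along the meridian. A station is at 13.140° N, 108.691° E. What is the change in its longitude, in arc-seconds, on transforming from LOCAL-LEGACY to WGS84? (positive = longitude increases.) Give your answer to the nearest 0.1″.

sin φ = 0.227331, cos φ = 0.973817, sin λ = 0.947261, cos λ = -0.320464.
East component: ΔE = −sin λ·ΔX + cos λ·ΔY = −(0.947261)(-156) + (-0.320464)(532) = -22.71 m.
1° of latitude spans 111300 m; at latitude φ, 1° of longitude spans that × cos φ = 108385.9 m, so Δλ = -22.71 / 108385.9 × 3600 = -0.754″.

Δλ = -0.8″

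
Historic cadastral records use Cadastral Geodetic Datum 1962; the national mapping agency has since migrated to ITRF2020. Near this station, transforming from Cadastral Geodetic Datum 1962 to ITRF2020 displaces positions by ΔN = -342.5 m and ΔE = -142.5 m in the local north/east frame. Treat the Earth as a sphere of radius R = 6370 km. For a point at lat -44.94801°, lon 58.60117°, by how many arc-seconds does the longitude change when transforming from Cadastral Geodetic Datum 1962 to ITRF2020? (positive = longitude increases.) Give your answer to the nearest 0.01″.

At latitude -44.94801°, cos φ = 0.707748.
One radian of longitude at latitude φ spans R cos φ, so Δλ = ΔE / (R cos φ) = -142.5 / (6370000 × 0.707748) = -3.1608e-05 rad = -6.520″.

Δλ = -6.52″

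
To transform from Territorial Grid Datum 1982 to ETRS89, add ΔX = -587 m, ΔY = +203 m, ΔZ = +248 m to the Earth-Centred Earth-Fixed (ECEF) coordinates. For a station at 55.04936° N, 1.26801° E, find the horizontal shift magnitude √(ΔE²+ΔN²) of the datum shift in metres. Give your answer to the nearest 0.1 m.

656.0 m

At φ = 55.04936°, λ = 1.26801°: sin φ = 0.819646, cos φ = 0.572871, sin λ = 0.022129, cos λ = 0.999755.
ΔE = −sin λ·ΔX + cos λ·ΔY = −(0.022129)·(-587) + (0.999755)·(203) = 215.94 m.
ΔN = −sin φ cos λ·ΔX − sin φ sin λ·ΔY + cos φ·ΔZ = −(0.819646)(0.999755)(-587) − (0.819646)(0.022129)(203) + (0.572871)(248) = 619.40 m.
Horizontal magnitude = √(ΔE² + ΔN²) = √(215.94² + 619.40²) = 655.97 m.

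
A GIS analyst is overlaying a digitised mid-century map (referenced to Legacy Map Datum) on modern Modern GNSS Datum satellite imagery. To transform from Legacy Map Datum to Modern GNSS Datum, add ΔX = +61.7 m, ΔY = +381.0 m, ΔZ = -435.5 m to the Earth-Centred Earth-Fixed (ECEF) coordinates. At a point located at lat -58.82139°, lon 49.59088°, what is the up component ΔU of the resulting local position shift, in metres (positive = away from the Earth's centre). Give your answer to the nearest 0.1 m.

The local up (radial) axis is (cos φ cos λ, cos φ sin λ, sin φ), giving ΔU = 20.706 + 150.191 + 372.595 = 543.49 m.

ΔU = 543.5 m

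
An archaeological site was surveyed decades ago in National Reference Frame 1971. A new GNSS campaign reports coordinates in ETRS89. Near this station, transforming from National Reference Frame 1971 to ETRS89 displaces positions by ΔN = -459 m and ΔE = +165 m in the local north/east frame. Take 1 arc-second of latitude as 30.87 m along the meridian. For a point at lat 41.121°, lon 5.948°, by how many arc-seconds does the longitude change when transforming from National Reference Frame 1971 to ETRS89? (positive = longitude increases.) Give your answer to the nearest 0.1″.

Δλ = 7.1″

At latitude 41.121°, cos φ = 0.753322.
1″ of longitude at this latitude = 30.87 × cos φ = 23.2551 m, so Δλ = 165.0 / 23.2551 = 7.095″.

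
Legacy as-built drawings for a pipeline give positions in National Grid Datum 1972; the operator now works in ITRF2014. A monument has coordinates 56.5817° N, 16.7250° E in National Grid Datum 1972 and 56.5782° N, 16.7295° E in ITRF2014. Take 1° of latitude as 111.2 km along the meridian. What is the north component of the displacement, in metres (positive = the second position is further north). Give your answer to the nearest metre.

Δφ = 56.5782° − 56.5817° = -0.0035°; Δλ = 16.7295° − 16.7250° = +0.0045°.
ΔN = Δφ × 111200 = -389.2 m; ΔE = Δλ × 111200 × cos(56.5817°) = +0.0045 × 111200 × 0.550747 = 275.6 m.

ΔN = -389 m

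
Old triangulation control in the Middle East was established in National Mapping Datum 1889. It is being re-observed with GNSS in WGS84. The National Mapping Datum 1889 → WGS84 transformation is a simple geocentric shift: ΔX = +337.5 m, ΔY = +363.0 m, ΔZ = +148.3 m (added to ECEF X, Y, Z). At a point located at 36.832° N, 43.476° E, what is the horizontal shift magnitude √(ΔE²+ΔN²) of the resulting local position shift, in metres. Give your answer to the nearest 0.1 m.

180.6 m

The local east axis at (φ, λ) is (−sin λ, cos λ, 0), so ΔE = −sin(43.476°)·337.5 + cos(43.476°)·363.0 = 31.20 m.
The local north axis is (−sin φ cos λ, −sin φ sin λ, cos φ), giving ΔN = -146.817 − 149.725 + 118.699 = -177.84 m.
Horizontal magnitude = √(ΔE² + ΔN²) = √(31.20² + (-177.84)²) = 180.56 m.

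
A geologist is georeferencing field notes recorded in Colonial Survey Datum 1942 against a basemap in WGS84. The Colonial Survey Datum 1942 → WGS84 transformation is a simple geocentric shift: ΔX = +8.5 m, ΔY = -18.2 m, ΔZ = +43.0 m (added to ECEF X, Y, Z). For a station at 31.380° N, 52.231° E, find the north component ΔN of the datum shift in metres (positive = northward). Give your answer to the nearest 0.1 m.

ΔN = 41.5 m

The local north axis is (−sin φ cos λ, −sin φ sin λ, cos φ), giving ΔN = -2.711 + 7.491 + 36.711 = 41.49 m.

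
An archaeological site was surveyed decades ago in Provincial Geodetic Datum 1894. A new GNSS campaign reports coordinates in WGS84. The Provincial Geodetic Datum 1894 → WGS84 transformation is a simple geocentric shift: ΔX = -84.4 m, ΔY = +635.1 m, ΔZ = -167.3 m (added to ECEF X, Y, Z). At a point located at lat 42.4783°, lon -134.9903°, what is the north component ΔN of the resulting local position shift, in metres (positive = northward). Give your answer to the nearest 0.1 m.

ΔN = 139.6 m

At φ = 42.4783°, λ = -134.9903°: sin φ = 0.675311, cos φ = 0.737533, sin λ = -0.707226, cos λ = -0.706987.
ΔN = −sin φ cos λ·ΔX − sin φ sin λ·ΔY + cos φ·ΔZ = −(0.675311)(-0.706987)(-84.4) − (0.675311)(-0.707226)(635.1) + (0.737533)(-167.3) = 139.64 m.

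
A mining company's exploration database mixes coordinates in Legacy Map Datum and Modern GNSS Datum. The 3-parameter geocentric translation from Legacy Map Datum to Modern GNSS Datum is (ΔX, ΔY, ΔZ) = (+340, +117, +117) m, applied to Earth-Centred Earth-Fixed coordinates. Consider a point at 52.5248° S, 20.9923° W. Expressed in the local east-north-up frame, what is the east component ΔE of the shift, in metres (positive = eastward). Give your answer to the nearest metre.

ΔE = 231 m

At φ = -52.5248°, λ = -20.9923°: sin φ = -0.793617, cos φ = 0.608418, sin λ = -0.358242, cos λ = 0.933629.
ΔE = −sin λ·ΔX + cos λ·ΔY = −(-0.358242)·(340) + (0.933629)·(117) = 231.04 m.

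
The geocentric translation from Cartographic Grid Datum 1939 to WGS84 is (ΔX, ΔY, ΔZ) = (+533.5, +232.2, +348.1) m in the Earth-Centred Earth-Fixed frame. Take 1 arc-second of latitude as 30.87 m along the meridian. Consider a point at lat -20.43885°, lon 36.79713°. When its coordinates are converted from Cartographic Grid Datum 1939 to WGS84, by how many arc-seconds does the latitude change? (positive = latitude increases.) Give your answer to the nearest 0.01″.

Δφ = 16.97″

sin φ = -0.349208, cos φ = 0.937045, sin λ = 0.598983, cos λ = 0.800761.
North component: ΔN = −sin φ cos λ·ΔX − sin φ sin λ·ΔY + cos φ·ΔZ = −(-0.349208)(0.800761)(533.5) − (-0.349208)(0.598983)(232.2) + (0.937045)(348.1) = 523.94 m.
1° of latitude spans 3600 × 30.87 = 111132 m, so Δφ = 523.94 / 111132 × 3600 = 16.972″.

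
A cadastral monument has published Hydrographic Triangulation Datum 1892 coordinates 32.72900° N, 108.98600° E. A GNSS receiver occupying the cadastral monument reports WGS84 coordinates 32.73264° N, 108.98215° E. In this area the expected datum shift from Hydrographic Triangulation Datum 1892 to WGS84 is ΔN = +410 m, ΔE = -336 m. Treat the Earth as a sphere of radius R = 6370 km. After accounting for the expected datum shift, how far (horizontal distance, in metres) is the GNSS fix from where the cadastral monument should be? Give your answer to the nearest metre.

25 m

Observed coordinate differences: Δφ = +0.00364°, Δλ = -0.00385°.
Converting to metres (1° lat = 111177 m, cos φ = 0.841237): observed ΔN = 404.7 m, observed ΔE = -360.1 m.
Subtracting the expected shift leaves a residual of 404.7 − (410) = -5.3 m north and -360.1 − (-336) = -24.1 m east.
Residual distance = √((-5.3)² + (-24.1)²) = 24.7 m.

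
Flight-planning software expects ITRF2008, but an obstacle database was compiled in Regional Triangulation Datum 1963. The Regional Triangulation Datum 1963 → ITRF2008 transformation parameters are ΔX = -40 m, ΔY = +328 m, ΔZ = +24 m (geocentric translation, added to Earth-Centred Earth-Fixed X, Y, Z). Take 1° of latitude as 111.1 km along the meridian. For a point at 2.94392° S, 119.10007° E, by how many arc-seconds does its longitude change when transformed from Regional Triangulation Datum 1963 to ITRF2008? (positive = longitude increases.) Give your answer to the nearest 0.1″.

Δλ = -4.0″

sin φ = -0.051358, cos φ = 0.998680, sin λ = 0.873772, cos λ = -0.486336.
East component: ΔE = −sin λ·ΔX + cos λ·ΔY = −(0.873772)(-40) + (-0.486336)(328) = -124.57 m.
1° of latitude spans 111100 m; at latitude φ, 1° of longitude spans that × cos φ = 110953.4 m, so Δλ = -124.57 / 110953.4 × 3600 = -4.042″.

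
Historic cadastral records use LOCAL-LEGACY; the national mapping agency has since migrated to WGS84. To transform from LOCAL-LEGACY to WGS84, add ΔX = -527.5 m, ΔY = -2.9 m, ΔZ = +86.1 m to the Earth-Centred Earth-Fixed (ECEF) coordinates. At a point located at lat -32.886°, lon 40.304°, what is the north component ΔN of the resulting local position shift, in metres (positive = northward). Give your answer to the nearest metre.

The local north axis is (−sin φ cos λ, −sin φ sin λ, cos φ), giving ΔN = -218.428 − 1.019 + 72.303 = -147.14 m.

ΔN = -147 m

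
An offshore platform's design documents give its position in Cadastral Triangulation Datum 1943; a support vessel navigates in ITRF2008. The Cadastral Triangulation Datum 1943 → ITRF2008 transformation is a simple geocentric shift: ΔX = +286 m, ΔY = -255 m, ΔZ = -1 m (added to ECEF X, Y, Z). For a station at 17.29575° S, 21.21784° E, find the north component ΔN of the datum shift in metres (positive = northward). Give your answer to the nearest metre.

ΔN = 51 m

The local north axis is (−sin φ cos λ, −sin φ sin λ, cos φ), giving ΔN = 79.265 − 27.438 − 0.955 = 50.87 m.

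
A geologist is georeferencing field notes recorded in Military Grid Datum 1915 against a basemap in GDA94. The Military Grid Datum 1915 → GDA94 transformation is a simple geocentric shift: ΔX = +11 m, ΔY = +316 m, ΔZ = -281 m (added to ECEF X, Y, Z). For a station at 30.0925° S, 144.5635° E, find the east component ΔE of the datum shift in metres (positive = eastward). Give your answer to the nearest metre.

The local east axis at (φ, λ) is (−sin λ, cos λ, 0), so ΔE = −sin(144.5635°)·11 + cos(144.5635°)·316 = -263.84 m.

ΔE = -264 m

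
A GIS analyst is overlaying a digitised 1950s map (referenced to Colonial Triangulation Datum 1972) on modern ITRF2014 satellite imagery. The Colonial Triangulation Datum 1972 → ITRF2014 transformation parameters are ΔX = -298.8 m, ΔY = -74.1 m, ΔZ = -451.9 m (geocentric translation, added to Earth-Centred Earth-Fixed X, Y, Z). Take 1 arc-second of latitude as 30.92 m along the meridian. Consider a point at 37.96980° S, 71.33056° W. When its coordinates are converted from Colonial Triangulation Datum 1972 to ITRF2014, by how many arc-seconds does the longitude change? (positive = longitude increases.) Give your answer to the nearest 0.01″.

Δλ = -12.59″

sin φ = -0.615246, cos φ = 0.788335, sin λ = -0.947381, cos λ = 0.320108.
East component: ΔE = −sin λ·ΔX + cos λ·ΔY = −(-0.947381)(-298.8) + (0.320108)(-74.1) = -306.80 m.
1° of latitude spans 3600 × 30.92 = 111312 m; at latitude φ, 1° of longitude spans that × cos φ = 87751.2 m, so Δλ = -306.80 / 87751.2 × 3600 = -12.586″.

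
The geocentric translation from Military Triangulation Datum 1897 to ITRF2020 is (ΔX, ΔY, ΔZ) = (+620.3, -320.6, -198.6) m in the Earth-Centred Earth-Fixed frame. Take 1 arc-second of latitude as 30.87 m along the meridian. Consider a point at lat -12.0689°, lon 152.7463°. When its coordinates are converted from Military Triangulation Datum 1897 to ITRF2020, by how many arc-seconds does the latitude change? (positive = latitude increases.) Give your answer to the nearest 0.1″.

sin φ = -0.209088, cos φ = 0.977897, sin λ = 0.457931, cos λ = -0.888988.
North component: ΔN = −sin φ cos λ·ΔX − sin φ sin λ·ΔY + cos φ·ΔZ = −(-0.209088)(-0.888988)(620.3) − (-0.209088)(0.457931)(-320.6) + (0.977897)(-198.6) = -340.21 m.
1° of latitude spans 3600 × 30.87 = 111132 m, so Δφ = -340.21 / 111132 × 3600 = -11.021″.

Δφ = -11.0″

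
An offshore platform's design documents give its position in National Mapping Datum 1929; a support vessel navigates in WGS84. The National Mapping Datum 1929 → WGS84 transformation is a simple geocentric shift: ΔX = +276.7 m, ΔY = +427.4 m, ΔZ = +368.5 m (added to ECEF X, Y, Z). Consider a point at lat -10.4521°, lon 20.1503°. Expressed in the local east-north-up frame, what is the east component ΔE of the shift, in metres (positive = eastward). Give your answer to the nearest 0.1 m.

At φ = -10.4521°, λ = 20.1503°: sin φ = -0.181413, cos φ = 0.983407, sin λ = 0.344484, cos λ = 0.938792.
ΔE = −sin λ·ΔX + cos λ·ΔY = −(0.344484)·(276.7) + (0.938792)·(427.4) = 305.92 m.

ΔE = 305.9 m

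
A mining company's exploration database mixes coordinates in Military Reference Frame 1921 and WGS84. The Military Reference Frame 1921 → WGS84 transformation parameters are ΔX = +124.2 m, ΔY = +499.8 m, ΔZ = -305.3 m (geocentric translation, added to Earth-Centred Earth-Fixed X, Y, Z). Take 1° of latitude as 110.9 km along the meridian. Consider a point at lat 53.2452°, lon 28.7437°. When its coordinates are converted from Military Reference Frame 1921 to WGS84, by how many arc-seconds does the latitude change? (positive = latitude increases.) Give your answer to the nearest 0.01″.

sin φ = 0.801204, cos φ = 0.598392, sin λ = 0.480892, cos λ = 0.876780.
North component: ΔN = −sin φ cos λ·ΔX − sin φ sin λ·ΔY + cos φ·ΔZ = −(0.801204)(0.876780)(124.2) − (0.801204)(0.480892)(499.8) + (0.598392)(-305.3) = -462.51 m.
1° of latitude spans 110900 m, so Δφ = -462.51 / 110900 × 3600 = -15.014″.

Δφ = -15.01″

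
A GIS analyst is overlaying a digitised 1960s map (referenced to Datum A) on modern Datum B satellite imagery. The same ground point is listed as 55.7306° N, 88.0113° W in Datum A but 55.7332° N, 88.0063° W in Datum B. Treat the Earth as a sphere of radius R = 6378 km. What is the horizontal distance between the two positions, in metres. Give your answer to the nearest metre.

Δφ = 55.7332° − 55.7306° = +0.0026°; Δλ = -88.0063° − -88.0113° = +0.0050°.
1° along a meridian = πR/180 = 111317 m.
ΔN = Δφ × 111317 = 289.4 m; ΔE = Δλ × 111317 × cos(55.7306°) = +0.0050 × 111317 × 0.563085 = 313.4 m.
Distance = √(ΔE² + ΔN²) = √(313.4² + 289.4²) = 426.6 m.

427 m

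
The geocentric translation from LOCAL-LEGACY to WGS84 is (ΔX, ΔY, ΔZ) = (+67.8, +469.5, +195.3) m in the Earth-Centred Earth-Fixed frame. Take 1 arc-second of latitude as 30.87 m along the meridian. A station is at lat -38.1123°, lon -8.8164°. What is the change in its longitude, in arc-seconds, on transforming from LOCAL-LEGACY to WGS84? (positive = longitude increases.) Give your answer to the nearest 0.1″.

Δλ = 19.5″

sin φ = -0.617205, cos φ = 0.786803, sin λ = -0.153269, cos λ = 0.988185.
East component: ΔE = −sin λ·ΔX + cos λ·ΔY = −(-0.153269)(67.8) + (0.988185)(469.5) = 474.34 m.
1° of latitude spans 3600 × 30.87 = 111132 m; at latitude φ, 1° of longitude spans that × cos φ = 87438.9 m, so Δλ = 474.34 / 87438.9 × 3600 = 19.530″.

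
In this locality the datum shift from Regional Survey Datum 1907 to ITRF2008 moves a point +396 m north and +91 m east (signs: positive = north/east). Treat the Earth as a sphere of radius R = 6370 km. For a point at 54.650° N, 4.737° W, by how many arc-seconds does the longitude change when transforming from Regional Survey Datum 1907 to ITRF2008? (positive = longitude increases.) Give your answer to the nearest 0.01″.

At latitude 54.650°, cos φ = 0.578570.
One radian of longitude at latitude φ spans R cos φ, so Δλ = ΔE / (R cos φ) = 91.0 / (6370000 × 0.578570) = 2.4691e-05 rad = 5.093″.

Δλ = 5.09″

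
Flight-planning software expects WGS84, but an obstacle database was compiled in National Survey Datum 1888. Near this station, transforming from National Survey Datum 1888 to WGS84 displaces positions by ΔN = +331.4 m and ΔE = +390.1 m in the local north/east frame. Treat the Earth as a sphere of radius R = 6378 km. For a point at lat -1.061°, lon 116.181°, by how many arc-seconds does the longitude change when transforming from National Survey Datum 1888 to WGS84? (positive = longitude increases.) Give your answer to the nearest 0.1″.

Δλ = 12.6″

At latitude -1.061°, cos φ = 0.999829.
One radian of longitude at latitude φ spans R cos φ, so Δλ = ΔE / (R cos φ) = 390.1 / (6378000 × 0.999829) = 6.1174e-05 rad = 12.618″.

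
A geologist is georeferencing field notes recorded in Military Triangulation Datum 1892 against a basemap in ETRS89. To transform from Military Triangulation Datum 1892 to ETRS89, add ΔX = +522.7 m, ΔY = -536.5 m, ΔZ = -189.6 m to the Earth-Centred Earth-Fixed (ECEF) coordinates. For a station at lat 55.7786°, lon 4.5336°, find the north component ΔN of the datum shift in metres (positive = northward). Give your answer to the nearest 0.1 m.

The local north axis is (−sin φ cos λ, −sin φ sin λ, cos φ), giving ΔN = -430.853 + 35.065 − 106.630 = -502.42 m.

ΔN = -502.4 m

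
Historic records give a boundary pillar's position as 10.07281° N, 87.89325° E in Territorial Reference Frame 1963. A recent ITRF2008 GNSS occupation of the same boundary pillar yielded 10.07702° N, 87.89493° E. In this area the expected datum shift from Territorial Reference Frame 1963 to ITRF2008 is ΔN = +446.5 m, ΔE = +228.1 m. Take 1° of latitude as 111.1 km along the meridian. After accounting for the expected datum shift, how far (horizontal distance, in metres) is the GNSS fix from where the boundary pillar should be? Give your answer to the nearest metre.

Observed coordinate differences: Δφ = +0.00421°, Δλ = +0.00168°.
Converting to metres (1° lat = 111100 m, cos φ = 0.984586): observed ΔN = 467.7 m, observed ΔE = 183.8 m.
Subtracting the expected shift leaves a residual of 467.7 − (446.5) = 21.2 m north and 183.8 − (228.1) = -44.3 m east.
Residual distance = √(21.2² + (-44.3)²) = 49.2 m.

49 m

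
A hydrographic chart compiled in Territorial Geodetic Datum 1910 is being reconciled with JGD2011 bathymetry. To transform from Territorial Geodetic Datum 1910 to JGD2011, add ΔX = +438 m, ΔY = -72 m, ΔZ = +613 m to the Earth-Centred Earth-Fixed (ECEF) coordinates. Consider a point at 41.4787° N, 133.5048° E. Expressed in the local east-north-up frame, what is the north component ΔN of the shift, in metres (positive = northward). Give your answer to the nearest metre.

ΔN = 694 m

At φ = 41.4787°, λ = 133.5048°: sin φ = 0.662342, cos φ = 0.749202, sin λ = 0.725317, cos λ = -0.688415.
ΔN = −sin φ cos λ·ΔX − sin φ sin λ·ΔY + cos φ·ΔZ = −(0.662342)(-0.688415)(438) − (0.662342)(0.725317)(-72) + (0.749202)(613) = 693.56 m.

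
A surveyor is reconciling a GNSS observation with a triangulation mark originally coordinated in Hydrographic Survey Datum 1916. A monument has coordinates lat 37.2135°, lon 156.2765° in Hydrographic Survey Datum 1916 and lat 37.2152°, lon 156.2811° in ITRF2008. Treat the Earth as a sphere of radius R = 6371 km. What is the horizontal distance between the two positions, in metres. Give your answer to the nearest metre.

Δφ = 37.2152° − 37.2135° = +0.0017°; Δλ = 156.2811° − 156.2765° = +0.0046°.
1° along a meridian = πR/180 = 111195 m.
ΔN = Δφ × 111195 = 189.0 m; ΔE = Δλ × 111195 × cos(37.2135°) = +0.0046 × 111195 × 0.796387 = 407.3 m.
Distance = √(ΔE² + ΔN²) = √(407.3² + 189.0²) = 449.1 m.

449 m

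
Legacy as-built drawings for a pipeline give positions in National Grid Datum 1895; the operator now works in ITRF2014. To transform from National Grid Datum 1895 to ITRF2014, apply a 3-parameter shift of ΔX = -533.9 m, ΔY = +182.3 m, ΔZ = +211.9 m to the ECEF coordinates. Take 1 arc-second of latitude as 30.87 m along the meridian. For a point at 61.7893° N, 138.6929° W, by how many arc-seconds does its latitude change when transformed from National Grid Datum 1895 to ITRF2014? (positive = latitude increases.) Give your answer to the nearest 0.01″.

sin φ = 0.881215, cos φ = 0.472715, sin λ = -0.660095, cos λ = -0.751182.
North component: ΔN = −sin φ cos λ·ΔX − sin φ sin λ·ΔY + cos φ·ΔZ = −(0.881215)(-0.751182)(-533.9) − (0.881215)(-0.660095)(182.3) + (0.472715)(211.9) = -147.21 m.
1° of latitude spans 3600 × 30.87 = 111132 m, so Δφ = -147.21 / 111132 × 3600 = -4.769″.

Δφ = -4.77″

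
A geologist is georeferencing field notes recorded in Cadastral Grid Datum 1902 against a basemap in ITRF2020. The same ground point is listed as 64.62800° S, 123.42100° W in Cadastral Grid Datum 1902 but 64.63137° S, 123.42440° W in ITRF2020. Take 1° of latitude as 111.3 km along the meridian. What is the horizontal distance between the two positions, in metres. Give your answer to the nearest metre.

Δφ = -64.63137° − -64.62800° = -0.00337°; Δλ = -123.42440° − -123.42100° = -0.00340°.
ΔN = Δφ × 111300 = -375.1 m; ΔE = Δλ × 111300 × cos(-64.62800°) = -0.00340 × 111300 × 0.428494 = -162.2 m.
Distance = √(ΔE² + ΔN²) = √((-162.2)² + (-375.1)²) = 408.6 m.

409 m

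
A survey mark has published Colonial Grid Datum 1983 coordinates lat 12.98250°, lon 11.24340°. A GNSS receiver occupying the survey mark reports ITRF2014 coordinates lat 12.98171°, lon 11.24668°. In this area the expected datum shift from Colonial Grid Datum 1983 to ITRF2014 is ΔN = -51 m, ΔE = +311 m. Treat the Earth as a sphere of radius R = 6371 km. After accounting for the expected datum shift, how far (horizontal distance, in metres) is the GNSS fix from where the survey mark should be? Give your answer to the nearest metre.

Observed coordinate differences: Δφ = -0.00079°, Δλ = +0.00328°.
Converting to metres (1° lat = 111195 m, cos φ = 0.974439): observed ΔN = -87.8 m, observed ΔE = 355.4 m.
Subtracting the expected shift leaves a residual of -87.8 − (-51) = -36.8 m north and 355.4 − (311) = 44.4 m east.
Residual distance = √((-36.8)² + 44.4²) = 57.7 m.

58 m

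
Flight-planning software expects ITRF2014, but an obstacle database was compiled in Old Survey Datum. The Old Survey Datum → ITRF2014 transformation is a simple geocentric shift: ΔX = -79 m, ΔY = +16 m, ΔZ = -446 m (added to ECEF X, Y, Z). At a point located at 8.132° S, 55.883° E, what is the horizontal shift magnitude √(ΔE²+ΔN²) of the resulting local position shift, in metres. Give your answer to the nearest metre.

452 m

The local east axis at (φ, λ) is (−sin λ, cos λ, 0), so ΔE = −sin(55.883°)·(-79) + cos(55.883°)·16 = 74.38 m.
The local north axis is (−sin φ cos λ, −sin φ sin λ, cos φ), giving ΔN = -6.268 + 1.874 − 441.515 = -445.91 m.
Horizontal magnitude = √(ΔE² + ΔN²) = √(74.38² + (-445.91)²) = 452.07 m.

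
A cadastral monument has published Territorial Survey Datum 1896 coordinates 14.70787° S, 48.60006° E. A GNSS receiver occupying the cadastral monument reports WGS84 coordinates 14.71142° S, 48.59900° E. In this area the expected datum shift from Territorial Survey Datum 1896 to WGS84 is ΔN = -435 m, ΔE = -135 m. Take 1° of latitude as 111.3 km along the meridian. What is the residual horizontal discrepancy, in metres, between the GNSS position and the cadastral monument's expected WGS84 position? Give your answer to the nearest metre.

45 m

Observed coordinate differences: Δφ = -0.00355°, Δλ = -0.00106°.
Converting to metres (1° lat = 111300 m, cos φ = 0.967233): observed ΔN = -395.1 m, observed ΔE = -114.1 m.
Subtracting the expected shift leaves a residual of -395.1 − (-435) = 39.9 m north and -114.1 − (-135) = 20.9 m east.
Residual distance = √(39.9² + 20.9²) = 45.0 m.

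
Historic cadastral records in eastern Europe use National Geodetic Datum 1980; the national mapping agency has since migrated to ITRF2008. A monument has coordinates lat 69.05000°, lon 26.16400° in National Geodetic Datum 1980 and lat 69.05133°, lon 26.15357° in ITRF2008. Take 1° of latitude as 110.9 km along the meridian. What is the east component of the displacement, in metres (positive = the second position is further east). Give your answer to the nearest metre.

ΔE = -414 m

Δφ = 69.05133° − 69.05000° = +0.00133°; Δλ = 26.15357° − 26.16400° = -0.01043°.
ΔN = Δφ × 110900 = 147.5 m; ΔE = Δλ × 110900 × cos(69.05000°) = -0.01043 × 110900 × 0.357553 = -413.6 m.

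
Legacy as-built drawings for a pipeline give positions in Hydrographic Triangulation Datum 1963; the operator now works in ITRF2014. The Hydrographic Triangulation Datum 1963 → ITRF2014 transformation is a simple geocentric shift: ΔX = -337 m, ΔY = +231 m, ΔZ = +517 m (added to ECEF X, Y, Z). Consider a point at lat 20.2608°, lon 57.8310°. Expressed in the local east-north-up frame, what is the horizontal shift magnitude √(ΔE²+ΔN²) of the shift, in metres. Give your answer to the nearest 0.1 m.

629.7 m

At φ = 20.2608°, λ = 57.8310°: sin φ = 0.346294, cos φ = 0.938126, sin λ = 0.846481, cos λ = 0.532418.
ΔE = −sin λ·ΔX + cos λ·ΔY = −(0.846481)·(-337) + (0.532418)·(231) = 408.25 m.
ΔN = −sin φ cos λ·ΔX − sin φ sin λ·ΔY + cos φ·ΔZ = −(0.346294)(0.532418)(-337) − (0.346294)(0.846481)(231) + (0.938126)(517) = 479.43 m.
Horizontal magnitude = √(ΔE² + ΔN²) = √(408.25² + 479.43²) = 629.70 m.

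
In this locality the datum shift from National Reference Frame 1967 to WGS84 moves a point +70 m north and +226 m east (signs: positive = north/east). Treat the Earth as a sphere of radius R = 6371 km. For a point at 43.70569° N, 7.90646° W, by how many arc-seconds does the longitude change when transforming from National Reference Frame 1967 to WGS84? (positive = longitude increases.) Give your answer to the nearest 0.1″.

Δλ = 10.1″

At latitude 43.70569°, cos φ = 0.722899.
One radian of longitude at latitude φ spans R cos φ, so Δλ = ΔE / (R cos φ) = 226.0 / (6371000 × 0.722899) = 4.9071e-05 rad = 10.122″.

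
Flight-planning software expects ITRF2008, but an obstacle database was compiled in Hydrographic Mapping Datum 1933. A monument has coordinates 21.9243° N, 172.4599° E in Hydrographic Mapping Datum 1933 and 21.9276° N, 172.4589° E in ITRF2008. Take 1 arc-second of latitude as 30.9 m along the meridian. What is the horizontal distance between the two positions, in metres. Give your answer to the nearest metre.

Δφ = 21.9276° − 21.9243° = +0.0033°; Δλ = 172.4589° − 172.4599° = -0.0010°.
1° of latitude = 3600 × 30.90 = 111240 m.
ΔN = Δφ × 111240 = 367.1 m; ΔE = Δλ × 111240 × cos(21.9243°) = -0.0010 × 111240 × 0.927678 = -103.2 m.
Distance = √(ΔE² + ΔN²) = √((-103.2)² + 367.1²) = 381.3 m.

381 m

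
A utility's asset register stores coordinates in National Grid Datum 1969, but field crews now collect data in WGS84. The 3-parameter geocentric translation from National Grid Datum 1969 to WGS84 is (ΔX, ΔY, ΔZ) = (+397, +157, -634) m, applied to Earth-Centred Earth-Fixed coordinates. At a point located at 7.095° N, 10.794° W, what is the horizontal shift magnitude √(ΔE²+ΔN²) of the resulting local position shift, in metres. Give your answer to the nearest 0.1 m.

711.4 m

The local east axis at (φ, λ) is (−sin λ, cos λ, 0), so ΔE = −sin(-10.794°)·397 + cos(-10.794°)·157 = 228.57 m.
The local north axis is (−sin φ cos λ, −sin φ sin λ, cos φ), giving ΔN = -48.168 + 3.632 − 629.145 = -673.68 m.
Horizontal magnitude = √(ΔE² + ΔN²) = √(228.57² + (-673.68)²) = 711.40 m.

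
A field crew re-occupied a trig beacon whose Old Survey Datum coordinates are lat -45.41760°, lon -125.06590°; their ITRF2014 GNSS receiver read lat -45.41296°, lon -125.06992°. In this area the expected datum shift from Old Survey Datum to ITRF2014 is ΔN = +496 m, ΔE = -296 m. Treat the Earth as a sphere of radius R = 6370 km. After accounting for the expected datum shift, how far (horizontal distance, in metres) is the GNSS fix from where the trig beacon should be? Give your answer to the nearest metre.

27 m

Observed coordinate differences: Δφ = +0.00464°, Δλ = -0.00402°.
Converting to metres (1° lat = 111177 m, cos φ = 0.701934): observed ΔN = 515.9 m, observed ΔE = -313.7 m.
Subtracting the expected shift leaves a residual of 515.9 − (496) = 19.9 m north and -313.7 − (-296) = -17.7 m east.
Residual distance = √(19.9² + (-17.7)²) = 26.6 m.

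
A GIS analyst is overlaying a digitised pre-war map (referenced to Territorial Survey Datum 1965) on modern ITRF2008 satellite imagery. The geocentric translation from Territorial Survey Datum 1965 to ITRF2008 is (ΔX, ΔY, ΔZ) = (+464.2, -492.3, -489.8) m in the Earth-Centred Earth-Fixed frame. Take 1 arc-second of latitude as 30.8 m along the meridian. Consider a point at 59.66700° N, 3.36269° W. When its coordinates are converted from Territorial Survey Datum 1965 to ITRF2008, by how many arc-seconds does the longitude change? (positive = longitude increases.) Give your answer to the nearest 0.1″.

sin φ = 0.863105, cos φ = 0.505025, sin λ = -0.058656, cos λ = 0.998278.
East component: ΔE = −sin λ·ΔX + cos λ·ΔY = −(-0.058656)(464.2) + (0.998278)(-492.3) = -464.22 m.
1° of latitude spans 3600 × 30.80 = 110880 m; at latitude φ, 1° of longitude spans that × cos φ = 55997.2 m, so Δλ = -464.22 / 55997.2 × 3600 = -29.844″.

Δλ = -29.8″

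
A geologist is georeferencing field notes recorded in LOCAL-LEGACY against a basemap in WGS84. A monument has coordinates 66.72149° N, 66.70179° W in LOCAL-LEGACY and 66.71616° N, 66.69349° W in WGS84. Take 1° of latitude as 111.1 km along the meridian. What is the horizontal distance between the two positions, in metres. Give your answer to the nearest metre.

Δφ = 66.71616° − 66.72149° = -0.00533°; Δλ = -66.69349° − -66.70179° = +0.00830°.
ΔN = Δφ × 111100 = -592.2 m; ΔE = Δλ × 111100 × cos(66.72149°) = +0.00830 × 111100 × 0.395201 = 364.4 m.
Distance = √(ΔE² + ΔN²) = √(364.4² + (-592.2)²) = 695.3 m.

695 m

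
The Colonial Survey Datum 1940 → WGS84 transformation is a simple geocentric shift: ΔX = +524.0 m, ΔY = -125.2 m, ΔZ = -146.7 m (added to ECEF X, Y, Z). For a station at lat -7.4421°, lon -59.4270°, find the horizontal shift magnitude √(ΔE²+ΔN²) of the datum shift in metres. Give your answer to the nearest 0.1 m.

At φ = -7.4421°, λ = -59.4270°: sin φ = -0.129524, cos φ = 0.991576, sin λ = -0.860982, cos λ = 0.508636.
ΔE = −sin λ·ΔX + cos λ·ΔY = −(-0.860982)·(524.0) + (0.508636)·(-125.2) = 387.47 m.
ΔN = −sin φ cos λ·ΔX − sin φ sin λ·ΔY + cos φ·ΔZ = −(-0.129524)(0.508636)(524.0) − (-0.129524)(-0.860982)(-125.2) + (0.991576)(-146.7) = -96.98 m.
Horizontal magnitude = √(ΔE² + ΔN²) = √(387.47² + (-96.98)²) = 399.43 m.

399.4 m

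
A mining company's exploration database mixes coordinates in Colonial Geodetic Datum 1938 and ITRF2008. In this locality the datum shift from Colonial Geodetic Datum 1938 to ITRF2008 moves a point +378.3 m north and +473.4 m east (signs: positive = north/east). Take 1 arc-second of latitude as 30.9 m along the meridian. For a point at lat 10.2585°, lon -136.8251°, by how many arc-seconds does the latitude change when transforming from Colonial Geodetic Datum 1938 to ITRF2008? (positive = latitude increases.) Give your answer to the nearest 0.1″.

1″ of latitude = 30.90 m, so Δφ = 378.3 / 30.90 = 12.243″.

Δφ = 12.2″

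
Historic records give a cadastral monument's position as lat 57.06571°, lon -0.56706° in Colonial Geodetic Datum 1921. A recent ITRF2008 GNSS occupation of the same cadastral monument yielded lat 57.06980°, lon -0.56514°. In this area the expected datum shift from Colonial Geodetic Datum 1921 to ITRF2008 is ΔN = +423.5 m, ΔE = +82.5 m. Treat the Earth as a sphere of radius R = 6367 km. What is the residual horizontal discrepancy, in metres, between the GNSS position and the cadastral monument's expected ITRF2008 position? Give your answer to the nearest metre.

46 m

Observed coordinate differences: Δφ = +0.00409°, Δλ = +0.00192°.
Converting to metres (1° lat = 111125 m, cos φ = 0.543677): observed ΔN = 454.5 m, observed ΔE = 116.0 m.
Subtracting the expected shift leaves a residual of 454.5 − (423.5) = 31.0 m north and 116.0 − (82.5) = 33.5 m east.
Residual distance = √(31.0² + 33.5²) = 45.6 m.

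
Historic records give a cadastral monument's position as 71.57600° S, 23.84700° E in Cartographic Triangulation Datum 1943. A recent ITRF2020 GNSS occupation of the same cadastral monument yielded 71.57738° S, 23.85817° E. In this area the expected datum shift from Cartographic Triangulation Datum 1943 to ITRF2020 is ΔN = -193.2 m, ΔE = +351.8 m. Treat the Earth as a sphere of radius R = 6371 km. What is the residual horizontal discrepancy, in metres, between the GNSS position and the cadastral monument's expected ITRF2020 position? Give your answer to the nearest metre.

Observed coordinate differences: Δφ = -0.00138°, Δλ = +0.01117°.
Converting to metres (1° lat = 111195 m, cos φ = 0.316046): observed ΔN = -153.4 m, observed ΔE = 392.5 m.
Subtracting the expected shift leaves a residual of -153.4 − (-193.2) = 39.8 m north and 392.5 − (351.8) = 40.7 m east.
Residual distance = √(39.8² + 40.7²) = 56.9 m.

57 m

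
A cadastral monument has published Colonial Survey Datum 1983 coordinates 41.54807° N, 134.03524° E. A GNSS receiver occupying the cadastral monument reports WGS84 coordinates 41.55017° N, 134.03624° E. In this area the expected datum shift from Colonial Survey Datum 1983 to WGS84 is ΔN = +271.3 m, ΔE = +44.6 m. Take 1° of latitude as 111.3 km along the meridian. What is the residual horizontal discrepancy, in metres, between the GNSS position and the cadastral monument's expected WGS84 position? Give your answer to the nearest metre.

54 m

Observed coordinate differences: Δφ = +0.00210°, Δλ = +0.00100°.
Converting to metres (1° lat = 111300 m, cos φ = 0.748400): observed ΔN = 233.7 m, observed ΔE = 83.3 m.
Subtracting the expected shift leaves a residual of 233.7 − (271.3) = -37.6 m north and 83.3 − (44.6) = 38.7 m east.
Residual distance = √((-37.6)² + 38.7²) = 53.9 m.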